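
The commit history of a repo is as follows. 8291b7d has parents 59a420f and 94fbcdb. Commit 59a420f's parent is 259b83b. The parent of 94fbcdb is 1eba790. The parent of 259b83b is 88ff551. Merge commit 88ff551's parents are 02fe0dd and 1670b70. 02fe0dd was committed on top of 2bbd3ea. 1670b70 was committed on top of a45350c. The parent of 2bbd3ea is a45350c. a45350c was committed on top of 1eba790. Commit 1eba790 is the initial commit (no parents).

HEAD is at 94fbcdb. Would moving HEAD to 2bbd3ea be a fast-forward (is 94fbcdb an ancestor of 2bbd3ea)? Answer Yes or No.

No

A fast-forward from 94fbcdb to 2bbd3ea is possible iff 94fbcdb is an ancestor of 2bbd3ea.
Ancestors of 2bbd3ea: {1eba790, 2bbd3ea, a45350c}.
94fbcdb is not among them, so fast-forward is not possible.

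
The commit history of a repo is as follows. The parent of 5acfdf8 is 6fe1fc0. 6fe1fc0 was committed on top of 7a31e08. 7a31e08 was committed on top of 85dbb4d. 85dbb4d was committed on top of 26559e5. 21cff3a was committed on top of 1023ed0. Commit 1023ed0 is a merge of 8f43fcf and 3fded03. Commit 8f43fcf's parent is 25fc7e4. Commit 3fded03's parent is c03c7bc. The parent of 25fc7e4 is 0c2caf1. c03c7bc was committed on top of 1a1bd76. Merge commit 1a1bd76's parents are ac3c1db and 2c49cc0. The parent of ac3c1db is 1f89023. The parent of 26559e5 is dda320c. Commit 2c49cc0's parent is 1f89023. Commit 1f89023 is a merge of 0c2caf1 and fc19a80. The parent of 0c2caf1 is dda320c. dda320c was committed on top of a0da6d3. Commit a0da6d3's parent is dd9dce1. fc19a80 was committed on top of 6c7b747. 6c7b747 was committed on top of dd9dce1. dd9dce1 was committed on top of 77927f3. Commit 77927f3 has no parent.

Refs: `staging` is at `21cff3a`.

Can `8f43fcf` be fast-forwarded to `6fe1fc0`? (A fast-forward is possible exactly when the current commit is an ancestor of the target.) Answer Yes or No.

No

A fast-forward from 8f43fcf to 6fe1fc0 is possible iff 8f43fcf is an ancestor of 6fe1fc0.
Ancestors of 6fe1fc0: {26559e5, 6fe1fc0, 77927f3, 7a31e08, 85dbb4d, a0da6d3, dd9dce1, dda320c}.
8f43fcf is not among them, so fast-forward is not possible.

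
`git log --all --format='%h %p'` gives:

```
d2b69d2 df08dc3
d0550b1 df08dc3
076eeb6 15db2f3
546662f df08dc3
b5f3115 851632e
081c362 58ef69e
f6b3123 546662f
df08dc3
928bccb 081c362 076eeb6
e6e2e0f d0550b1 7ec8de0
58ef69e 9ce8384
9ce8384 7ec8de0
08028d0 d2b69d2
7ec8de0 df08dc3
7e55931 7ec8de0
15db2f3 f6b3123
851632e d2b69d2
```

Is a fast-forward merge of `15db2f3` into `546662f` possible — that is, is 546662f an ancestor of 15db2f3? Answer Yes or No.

Yes

A fast-forward from 546662f to 15db2f3 is possible iff 546662f is an ancestor of 15db2f3.
Ancestors of 15db2f3: {15db2f3, 546662f, df08dc3, f6b3123}.
546662f is among them, so fast-forward is possible.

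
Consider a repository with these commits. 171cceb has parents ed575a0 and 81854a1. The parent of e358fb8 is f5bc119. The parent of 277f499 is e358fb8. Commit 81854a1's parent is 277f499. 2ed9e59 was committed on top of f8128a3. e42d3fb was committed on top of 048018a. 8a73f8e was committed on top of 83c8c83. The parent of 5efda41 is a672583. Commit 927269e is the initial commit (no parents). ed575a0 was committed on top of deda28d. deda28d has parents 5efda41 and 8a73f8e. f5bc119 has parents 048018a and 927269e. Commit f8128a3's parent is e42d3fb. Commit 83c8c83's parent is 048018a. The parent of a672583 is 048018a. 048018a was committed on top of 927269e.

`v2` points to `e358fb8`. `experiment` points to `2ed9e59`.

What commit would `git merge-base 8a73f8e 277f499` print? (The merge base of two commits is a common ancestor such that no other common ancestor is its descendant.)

048018a

Ancestors of 8a73f8e: {048018a, 83c8c83, 8a73f8e, 927269e}.
Ancestors of 277f499: {048018a, 277f499, 927269e, e358fb8, f5bc119}.
Common ancestors: {048018a, 927269e}.
Among these, 048018a is not an ancestor of any other common ancestor — it is the merge base.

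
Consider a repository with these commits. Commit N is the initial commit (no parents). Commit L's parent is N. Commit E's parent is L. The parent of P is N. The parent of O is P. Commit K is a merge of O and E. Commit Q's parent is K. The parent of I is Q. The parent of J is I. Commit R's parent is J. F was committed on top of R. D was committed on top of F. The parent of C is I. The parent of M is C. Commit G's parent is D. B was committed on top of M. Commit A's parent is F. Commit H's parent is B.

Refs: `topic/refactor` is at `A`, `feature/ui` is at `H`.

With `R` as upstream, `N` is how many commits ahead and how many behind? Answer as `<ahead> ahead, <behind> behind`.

Reachable from N: {N}.
Reachable from R: {E, I, J, K, L, N, O, P, Q, R}.
Only in N's history (ahead): {} — 0.
Only in R's history (behind): {E, I, J, K, L, O, P, Q, R} — 9.

0 ahead, 9 behind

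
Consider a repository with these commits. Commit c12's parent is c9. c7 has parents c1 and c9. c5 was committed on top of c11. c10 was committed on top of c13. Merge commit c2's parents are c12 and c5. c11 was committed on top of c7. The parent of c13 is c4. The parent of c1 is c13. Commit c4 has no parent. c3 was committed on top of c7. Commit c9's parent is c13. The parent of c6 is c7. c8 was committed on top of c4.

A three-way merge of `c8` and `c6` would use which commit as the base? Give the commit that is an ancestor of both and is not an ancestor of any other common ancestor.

Ancestors of c8: {c4, c8}.
Ancestors of c6: {c1, c13, c4, c6, c7, c9}.
Common ancestors: {c4}.
The only common ancestor is c4, so it is the merge base.

c4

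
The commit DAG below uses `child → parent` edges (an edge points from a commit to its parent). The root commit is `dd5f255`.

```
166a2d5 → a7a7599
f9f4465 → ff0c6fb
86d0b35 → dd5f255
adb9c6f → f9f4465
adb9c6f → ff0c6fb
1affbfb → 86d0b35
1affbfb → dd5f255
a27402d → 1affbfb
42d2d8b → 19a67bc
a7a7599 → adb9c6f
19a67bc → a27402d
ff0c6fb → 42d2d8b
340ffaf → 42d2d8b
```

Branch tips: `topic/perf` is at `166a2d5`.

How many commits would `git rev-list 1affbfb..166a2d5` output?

8

Reachable from 166a2d5: {166a2d5, 19a67bc, 1affbfb, 42d2d8b, 86d0b35, a27402d, a7a7599, adb9c6f, dd5f255, f9f4465, ff0c6fb}.
Reachable from 1affbfb: {1affbfb, 86d0b35, dd5f255}.
In 166a2d5's history but not 1affbfb's: {166a2d5, 19a67bc, 42d2d8b, a27402d, a7a7599, adb9c6f, f9f4465, ff0c6fb} — 8 commits.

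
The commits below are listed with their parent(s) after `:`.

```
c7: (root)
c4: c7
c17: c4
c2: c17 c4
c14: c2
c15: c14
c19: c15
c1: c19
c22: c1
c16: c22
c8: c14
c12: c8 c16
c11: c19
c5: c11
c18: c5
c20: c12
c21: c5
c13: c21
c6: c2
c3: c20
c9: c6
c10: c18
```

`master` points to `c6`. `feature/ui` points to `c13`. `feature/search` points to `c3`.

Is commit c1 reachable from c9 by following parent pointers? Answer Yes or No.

Ancestors of c9: {c17, c2, c4, c6, c7, c9}.
c1 is not in that set, so it is not an ancestor of c9.

No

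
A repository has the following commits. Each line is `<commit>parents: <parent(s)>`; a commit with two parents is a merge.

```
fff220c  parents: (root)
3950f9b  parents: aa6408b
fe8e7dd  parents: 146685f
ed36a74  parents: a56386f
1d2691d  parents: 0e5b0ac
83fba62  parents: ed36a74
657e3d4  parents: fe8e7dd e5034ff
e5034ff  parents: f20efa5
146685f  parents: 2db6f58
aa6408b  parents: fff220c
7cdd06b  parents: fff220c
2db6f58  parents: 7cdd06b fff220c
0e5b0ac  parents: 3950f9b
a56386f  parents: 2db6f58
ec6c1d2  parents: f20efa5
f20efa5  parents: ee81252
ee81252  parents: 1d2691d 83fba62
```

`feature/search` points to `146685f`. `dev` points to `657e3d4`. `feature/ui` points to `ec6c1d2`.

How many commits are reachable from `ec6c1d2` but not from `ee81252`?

2

Reachable from ec6c1d2: {0e5b0ac, 1d2691d, 2db6f58, 3950f9b, 7cdd06b, 83fba62, a56386f, aa6408b, ec6c1d2, ed36a74, ee81252, f20efa5, fff220c}.
Reachable from ee81252: {0e5b0ac, 1d2691d, 2db6f58, 3950f9b, 7cdd06b, 83fba62, a56386f, aa6408b, ed36a74, ee81252, fff220c}.
In ec6c1d2's history but not ee81252's: {ec6c1d2, f20efa5} — 2 commits.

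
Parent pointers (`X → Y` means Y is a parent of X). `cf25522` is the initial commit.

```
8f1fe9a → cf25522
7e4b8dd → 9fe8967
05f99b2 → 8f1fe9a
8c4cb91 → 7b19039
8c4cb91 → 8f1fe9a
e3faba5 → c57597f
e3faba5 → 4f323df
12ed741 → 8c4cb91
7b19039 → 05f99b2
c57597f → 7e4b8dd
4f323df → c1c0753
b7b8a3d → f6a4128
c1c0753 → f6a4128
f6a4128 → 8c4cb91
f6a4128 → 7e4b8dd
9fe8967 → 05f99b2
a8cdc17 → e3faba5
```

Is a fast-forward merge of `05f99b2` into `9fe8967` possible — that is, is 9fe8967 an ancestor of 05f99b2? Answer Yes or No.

A fast-forward from 9fe8967 to 05f99b2 is possible iff 9fe8967 is an ancestor of 05f99b2.
Ancestors of 05f99b2: {05f99b2, 8f1fe9a, cf25522}.
9fe8967 is not among them, so fast-forward is not possible.

No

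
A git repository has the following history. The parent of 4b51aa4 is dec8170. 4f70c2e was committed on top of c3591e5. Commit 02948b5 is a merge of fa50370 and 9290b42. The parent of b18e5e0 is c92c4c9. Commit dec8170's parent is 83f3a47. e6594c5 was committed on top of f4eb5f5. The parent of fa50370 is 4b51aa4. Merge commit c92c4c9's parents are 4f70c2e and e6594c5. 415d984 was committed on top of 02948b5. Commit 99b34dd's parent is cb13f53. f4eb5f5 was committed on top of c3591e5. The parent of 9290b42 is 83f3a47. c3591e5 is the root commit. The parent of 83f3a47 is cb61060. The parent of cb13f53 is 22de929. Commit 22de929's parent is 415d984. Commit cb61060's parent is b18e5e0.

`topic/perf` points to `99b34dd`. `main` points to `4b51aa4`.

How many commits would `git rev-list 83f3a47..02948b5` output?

5

Reachable from 02948b5: {02948b5, 4b51aa4, 4f70c2e, 83f3a47, 9290b42, b18e5e0, c3591e5, c92c4c9, cb61060, dec8170, e6594c5, f4eb5f5, fa50370}.
Reachable from 83f3a47: {4f70c2e, 83f3a47, b18e5e0, c3591e5, c92c4c9, cb61060, e6594c5, f4eb5f5}.
In 02948b5's history but not 83f3a47's: {02948b5, 4b51aa4, 9290b42, dec8170, fa50370} — 5 commits.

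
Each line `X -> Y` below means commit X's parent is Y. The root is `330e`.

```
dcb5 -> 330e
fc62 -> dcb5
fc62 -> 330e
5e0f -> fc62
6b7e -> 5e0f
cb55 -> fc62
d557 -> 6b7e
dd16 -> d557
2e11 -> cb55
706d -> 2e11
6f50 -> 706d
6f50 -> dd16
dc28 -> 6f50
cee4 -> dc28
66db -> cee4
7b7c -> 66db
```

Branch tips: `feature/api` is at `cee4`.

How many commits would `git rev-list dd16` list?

Walking parent pointers from dd16: reachable set = {330e, 5e0f, 6b7e, d557, dcb5, dd16, fc62}.
That is 7 commits.

7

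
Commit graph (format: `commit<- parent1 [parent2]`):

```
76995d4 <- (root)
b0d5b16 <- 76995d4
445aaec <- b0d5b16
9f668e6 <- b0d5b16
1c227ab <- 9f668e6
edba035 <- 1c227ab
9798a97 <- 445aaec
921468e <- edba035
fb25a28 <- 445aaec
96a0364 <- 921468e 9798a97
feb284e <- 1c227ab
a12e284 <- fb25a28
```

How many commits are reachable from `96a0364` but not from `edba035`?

4

Reachable from 96a0364: {1c227ab, 445aaec, 76995d4, 921468e, 96a0364, 9798a97, 9f668e6, b0d5b16, edba035}.
Reachable from edba035: {1c227ab, 76995d4, 9f668e6, b0d5b16, edba035}.
In 96a0364's history but not edba035's: {445aaec, 921468e, 96a0364, 9798a97} — 4 commits.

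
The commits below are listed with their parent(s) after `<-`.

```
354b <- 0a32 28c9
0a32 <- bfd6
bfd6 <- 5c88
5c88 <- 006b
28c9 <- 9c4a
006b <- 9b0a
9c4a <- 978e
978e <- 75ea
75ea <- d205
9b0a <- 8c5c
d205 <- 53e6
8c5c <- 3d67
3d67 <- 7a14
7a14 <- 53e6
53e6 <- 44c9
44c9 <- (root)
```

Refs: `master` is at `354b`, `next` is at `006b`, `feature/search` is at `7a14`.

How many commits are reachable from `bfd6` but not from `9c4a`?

7

Reachable from bfd6: {006b, 3d67, 44c9, 53e6, 5c88, 7a14, 8c5c, 9b0a, bfd6}.
Reachable from 9c4a: {44c9, 53e6, 75ea, 978e, 9c4a, d205}.
In bfd6's history but not 9c4a's: {006b, 3d67, 5c88, 7a14, 8c5c, 9b0a, bfd6} — 7 commits.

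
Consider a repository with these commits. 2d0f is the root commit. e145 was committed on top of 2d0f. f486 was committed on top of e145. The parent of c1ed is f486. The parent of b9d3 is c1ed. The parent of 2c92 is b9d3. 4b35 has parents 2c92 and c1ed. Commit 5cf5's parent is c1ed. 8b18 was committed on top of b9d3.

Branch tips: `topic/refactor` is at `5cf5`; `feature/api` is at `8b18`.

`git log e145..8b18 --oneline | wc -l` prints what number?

4

Reachable from 8b18: {2d0f, 8b18, b9d3, c1ed, e145, f486}.
Reachable from e145: {2d0f, e145}.
In 8b18's history but not e145's: {8b18, b9d3, c1ed, f486} — 4 commits.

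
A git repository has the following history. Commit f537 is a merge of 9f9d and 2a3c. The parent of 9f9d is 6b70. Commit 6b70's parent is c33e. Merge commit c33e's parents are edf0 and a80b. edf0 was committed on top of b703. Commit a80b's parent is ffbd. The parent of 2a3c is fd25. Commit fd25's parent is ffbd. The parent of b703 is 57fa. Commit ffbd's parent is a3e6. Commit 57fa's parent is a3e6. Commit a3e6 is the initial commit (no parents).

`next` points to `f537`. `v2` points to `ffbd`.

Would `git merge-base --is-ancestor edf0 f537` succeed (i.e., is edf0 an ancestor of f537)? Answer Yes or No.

Ancestors of f537 (commits reachable by following parents): {2a3c, 57fa, 6b70, 9f9d, a3e6, a80b, b703, c33e, edf0, f537, fd25, ffbd}.
edf0 is in that set, so it is an ancestor of f537.

Yes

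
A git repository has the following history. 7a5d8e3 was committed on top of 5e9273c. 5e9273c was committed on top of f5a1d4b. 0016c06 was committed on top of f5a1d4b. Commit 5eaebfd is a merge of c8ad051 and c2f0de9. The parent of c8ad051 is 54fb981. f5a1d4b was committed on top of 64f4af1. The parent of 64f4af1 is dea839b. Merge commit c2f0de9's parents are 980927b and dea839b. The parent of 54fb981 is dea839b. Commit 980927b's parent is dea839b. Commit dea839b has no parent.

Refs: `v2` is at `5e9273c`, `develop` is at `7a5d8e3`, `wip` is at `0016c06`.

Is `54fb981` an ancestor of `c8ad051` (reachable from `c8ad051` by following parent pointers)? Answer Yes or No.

Yes

Ancestors of c8ad051 (commits reachable by following parents): {54fb981, c8ad051, dea839b}.
54fb981 is in that set, so it is an ancestor of c8ad051.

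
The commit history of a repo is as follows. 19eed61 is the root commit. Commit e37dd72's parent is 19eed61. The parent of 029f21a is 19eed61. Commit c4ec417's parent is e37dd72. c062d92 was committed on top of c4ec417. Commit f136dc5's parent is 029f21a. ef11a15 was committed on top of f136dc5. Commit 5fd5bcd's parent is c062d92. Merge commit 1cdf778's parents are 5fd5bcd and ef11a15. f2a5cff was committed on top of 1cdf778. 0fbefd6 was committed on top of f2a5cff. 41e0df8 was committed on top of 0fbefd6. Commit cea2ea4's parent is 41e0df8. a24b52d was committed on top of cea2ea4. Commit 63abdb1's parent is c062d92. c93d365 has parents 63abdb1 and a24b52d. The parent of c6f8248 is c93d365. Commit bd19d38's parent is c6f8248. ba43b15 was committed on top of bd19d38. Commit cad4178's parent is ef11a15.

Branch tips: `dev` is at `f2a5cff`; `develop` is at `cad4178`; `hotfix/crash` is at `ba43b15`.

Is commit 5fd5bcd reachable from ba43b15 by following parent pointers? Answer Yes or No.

Ancestors of ba43b15 (commits reachable by following parents): {029f21a, 0fbefd6, 19eed61, 1cdf778, 41e0df8, 5fd5bcd, 63abdb1, a24b52d, ba43b15, bd19d38, c062d92, c4ec417, c6f8248, c93d365, cea2ea4, e37dd72, ef11a15, f136dc5, f2a5cff}.
5fd5bcd is in that set, so it is an ancestor of ba43b15.

Yes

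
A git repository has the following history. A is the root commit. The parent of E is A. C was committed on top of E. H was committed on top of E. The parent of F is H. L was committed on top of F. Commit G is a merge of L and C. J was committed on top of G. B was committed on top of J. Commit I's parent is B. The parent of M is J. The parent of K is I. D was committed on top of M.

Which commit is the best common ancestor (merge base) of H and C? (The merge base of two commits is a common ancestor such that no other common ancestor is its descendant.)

Ancestors of H: {A, E, H}.
Ancestors of C: {A, C, E}.
Common ancestors: {A, E}.
Among these, E is not an ancestor of any other common ancestor — it is the merge base.

E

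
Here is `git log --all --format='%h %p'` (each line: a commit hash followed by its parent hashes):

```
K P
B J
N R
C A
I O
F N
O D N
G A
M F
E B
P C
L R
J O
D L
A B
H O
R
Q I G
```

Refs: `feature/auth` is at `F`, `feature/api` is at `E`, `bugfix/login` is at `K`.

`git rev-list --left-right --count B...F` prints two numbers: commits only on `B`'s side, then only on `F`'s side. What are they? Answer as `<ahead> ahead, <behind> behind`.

5 ahead, 1 behind

Reachable from B: {B, D, J, L, N, O, R}.
Reachable from F: {F, N, R}.
Only in B's history (ahead): {B, D, J, L, O} — 5.
Only in F's history (behind): {F} — 1.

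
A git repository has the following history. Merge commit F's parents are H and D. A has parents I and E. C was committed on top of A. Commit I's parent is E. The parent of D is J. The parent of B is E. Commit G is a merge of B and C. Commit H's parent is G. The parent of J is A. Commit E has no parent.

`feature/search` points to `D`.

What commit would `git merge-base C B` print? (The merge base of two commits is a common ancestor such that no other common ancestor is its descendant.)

E

Ancestors of C: {A, C, E, I}.
Ancestors of B: {B, E}.
Common ancestors: {E}.
The only common ancestor is E, so it is the merge base.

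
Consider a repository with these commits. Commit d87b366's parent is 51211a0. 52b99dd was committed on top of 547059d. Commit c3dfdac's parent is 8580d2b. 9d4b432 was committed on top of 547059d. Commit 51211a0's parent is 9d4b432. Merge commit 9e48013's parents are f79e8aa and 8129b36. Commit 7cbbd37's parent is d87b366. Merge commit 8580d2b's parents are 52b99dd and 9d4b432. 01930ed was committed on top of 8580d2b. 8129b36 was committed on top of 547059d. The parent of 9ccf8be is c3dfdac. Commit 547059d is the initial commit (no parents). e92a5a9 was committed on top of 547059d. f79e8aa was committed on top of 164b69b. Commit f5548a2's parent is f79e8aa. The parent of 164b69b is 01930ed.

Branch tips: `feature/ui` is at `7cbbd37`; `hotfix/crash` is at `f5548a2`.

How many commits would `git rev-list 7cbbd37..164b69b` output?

Reachable from 164b69b: {01930ed, 164b69b, 52b99dd, 547059d, 8580d2b, 9d4b432}.
Reachable from 7cbbd37: {51211a0, 547059d, 7cbbd37, 9d4b432, d87b366}.
In 164b69b's history but not 7cbbd37's: {01930ed, 164b69b, 52b99dd, 8580d2b} — 4 commits.

4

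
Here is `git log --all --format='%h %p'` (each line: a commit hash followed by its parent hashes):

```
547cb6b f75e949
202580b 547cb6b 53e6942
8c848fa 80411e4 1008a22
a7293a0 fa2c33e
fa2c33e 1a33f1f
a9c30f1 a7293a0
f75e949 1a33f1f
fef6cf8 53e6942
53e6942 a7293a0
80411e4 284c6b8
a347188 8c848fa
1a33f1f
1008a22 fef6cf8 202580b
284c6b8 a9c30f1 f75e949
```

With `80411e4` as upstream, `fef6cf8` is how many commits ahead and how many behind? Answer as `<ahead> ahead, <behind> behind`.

2 ahead, 4 behind

Reachable from fef6cf8: {1a33f1f, 53e6942, a7293a0, fa2c33e, fef6cf8}.
Reachable from 80411e4: {1a33f1f, 284c6b8, 80411e4, a7293a0, a9c30f1, f75e949, fa2c33e}.
Only in fef6cf8's history (ahead): {53e6942, fef6cf8} — 2.
Only in 80411e4's history (behind): {284c6b8, 80411e4, a9c30f1, f75e949} — 4.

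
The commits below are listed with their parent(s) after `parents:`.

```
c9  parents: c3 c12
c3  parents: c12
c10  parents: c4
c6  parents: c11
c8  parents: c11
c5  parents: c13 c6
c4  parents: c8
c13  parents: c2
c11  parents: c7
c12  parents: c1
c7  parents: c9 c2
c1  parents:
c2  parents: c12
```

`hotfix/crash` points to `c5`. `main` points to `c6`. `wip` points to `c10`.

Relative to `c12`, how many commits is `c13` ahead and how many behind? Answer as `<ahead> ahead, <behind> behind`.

2 ahead, 0 behind

Reachable from c13: {c1, c12, c13, c2}.
Reachable from c12: {c1, c12}.
Only in c13's history (ahead): {c13, c2} — 2.
Only in c12's history (behind): {} — 0.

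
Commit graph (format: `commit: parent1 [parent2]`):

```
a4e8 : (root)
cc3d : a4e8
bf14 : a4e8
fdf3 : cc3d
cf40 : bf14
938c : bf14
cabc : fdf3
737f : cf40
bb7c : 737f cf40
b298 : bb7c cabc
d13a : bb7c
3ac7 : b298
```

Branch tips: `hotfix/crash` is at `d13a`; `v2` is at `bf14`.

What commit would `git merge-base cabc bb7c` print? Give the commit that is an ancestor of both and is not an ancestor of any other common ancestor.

Ancestors of cabc: {a4e8, cabc, cc3d, fdf3}.
Ancestors of bb7c: {737f, a4e8, bb7c, bf14, cf40}.
Common ancestors: {a4e8}.
The only common ancestor is a4e8, so it is the merge base.

a4e8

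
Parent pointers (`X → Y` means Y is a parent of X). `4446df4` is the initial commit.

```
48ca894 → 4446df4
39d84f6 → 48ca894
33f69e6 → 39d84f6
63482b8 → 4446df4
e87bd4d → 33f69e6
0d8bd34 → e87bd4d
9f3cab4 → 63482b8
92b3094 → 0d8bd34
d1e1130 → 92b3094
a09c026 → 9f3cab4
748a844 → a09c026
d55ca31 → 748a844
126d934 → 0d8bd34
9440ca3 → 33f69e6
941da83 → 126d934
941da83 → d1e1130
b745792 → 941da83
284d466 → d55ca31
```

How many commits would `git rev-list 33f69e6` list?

4

Walking parent pointers from 33f69e6: reachable set = {33f69e6, 39d84f6, 4446df4, 48ca894}.
That is 4 commits.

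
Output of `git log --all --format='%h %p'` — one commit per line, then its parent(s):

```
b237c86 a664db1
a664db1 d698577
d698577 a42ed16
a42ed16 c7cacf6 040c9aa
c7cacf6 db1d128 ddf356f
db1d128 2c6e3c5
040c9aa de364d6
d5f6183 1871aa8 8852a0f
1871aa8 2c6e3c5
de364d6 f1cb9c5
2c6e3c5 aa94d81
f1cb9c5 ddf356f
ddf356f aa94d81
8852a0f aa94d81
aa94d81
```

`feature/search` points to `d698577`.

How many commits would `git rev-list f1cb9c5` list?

3

Walking parent pointers from f1cb9c5: reachable set = {aa94d81, ddf356f, f1cb9c5}.
That is 3 commits.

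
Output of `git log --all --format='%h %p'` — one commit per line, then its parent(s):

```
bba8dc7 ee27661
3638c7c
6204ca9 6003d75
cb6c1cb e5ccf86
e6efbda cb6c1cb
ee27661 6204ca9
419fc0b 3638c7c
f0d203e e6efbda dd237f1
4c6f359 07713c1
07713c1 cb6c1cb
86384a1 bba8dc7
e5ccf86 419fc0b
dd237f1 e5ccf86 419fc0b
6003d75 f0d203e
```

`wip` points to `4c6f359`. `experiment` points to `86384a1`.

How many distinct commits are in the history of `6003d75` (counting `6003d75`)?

Walking parent pointers from 6003d75: reachable set = {3638c7c, 419fc0b, 6003d75, cb6c1cb, dd237f1, e5ccf86, e6efbda, f0d203e}.
That is 8 commits.

8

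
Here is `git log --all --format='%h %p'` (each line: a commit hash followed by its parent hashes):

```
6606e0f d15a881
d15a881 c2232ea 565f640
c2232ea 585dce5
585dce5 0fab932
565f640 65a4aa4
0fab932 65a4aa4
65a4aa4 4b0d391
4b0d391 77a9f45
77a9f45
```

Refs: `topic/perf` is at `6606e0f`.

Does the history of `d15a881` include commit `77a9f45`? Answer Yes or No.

Ancestors of d15a881 (commits reachable by following parents): {0fab932, 4b0d391, 565f640, 585dce5, 65a4aa4, 77a9f45, c2232ea, d15a881}.
77a9f45 is in that set, so it is an ancestor of d15a881.

Yes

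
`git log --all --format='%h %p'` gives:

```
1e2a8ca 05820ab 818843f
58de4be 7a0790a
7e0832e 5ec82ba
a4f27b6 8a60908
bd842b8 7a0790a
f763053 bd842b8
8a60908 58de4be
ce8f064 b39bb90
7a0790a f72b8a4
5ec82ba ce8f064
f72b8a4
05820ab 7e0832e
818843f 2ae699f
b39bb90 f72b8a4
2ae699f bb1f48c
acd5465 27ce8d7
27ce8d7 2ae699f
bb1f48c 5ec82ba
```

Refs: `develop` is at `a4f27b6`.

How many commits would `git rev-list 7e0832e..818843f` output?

3

Reachable from 818843f: {2ae699f, 5ec82ba, 818843f, b39bb90, bb1f48c, ce8f064, f72b8a4}.
Reachable from 7e0832e: {5ec82ba, 7e0832e, b39bb90, ce8f064, f72b8a4}.
In 818843f's history but not 7e0832e's: {2ae699f, 818843f, bb1f48c} — 3 commits.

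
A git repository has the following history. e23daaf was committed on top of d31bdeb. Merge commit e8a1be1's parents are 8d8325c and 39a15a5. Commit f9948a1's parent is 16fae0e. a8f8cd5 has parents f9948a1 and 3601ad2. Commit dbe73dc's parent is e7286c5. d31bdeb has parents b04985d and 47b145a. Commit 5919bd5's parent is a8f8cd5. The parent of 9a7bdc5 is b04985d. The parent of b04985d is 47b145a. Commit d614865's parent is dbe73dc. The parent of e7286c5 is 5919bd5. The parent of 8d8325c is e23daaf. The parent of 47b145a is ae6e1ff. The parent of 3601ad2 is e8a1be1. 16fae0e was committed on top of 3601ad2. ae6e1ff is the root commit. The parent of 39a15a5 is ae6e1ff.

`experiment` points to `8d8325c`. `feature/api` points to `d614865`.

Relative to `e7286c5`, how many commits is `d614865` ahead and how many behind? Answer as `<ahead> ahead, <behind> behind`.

Reachable from d614865: {16fae0e, 3601ad2, 39a15a5, 47b145a, 5919bd5, 8d8325c, a8f8cd5, ae6e1ff, b04985d, d31bdeb, d614865, dbe73dc, e23daaf, e7286c5, e8a1be1, f9948a1}.
Reachable from e7286c5: {16fae0e, 3601ad2, 39a15a5, 47b145a, 5919bd5, 8d8325c, a8f8cd5, ae6e1ff, b04985d, d31bdeb, e23daaf, e7286c5, e8a1be1, f9948a1}.
Only in d614865's history (ahead): {d614865, dbe73dc} — 2.
Only in e7286c5's history (behind): {} — 0.

2 ahead, 0 behind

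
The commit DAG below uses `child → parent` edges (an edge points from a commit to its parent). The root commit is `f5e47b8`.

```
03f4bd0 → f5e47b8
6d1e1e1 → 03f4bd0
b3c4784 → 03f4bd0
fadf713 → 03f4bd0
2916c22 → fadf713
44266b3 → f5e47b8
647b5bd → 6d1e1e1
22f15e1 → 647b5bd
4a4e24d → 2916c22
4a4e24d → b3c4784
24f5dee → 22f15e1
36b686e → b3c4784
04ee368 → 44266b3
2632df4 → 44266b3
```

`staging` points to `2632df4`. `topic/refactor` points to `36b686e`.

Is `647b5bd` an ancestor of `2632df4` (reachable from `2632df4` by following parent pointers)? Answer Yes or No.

Ancestors of 2632df4: {2632df4, 44266b3, f5e47b8}.
647b5bd is not in that set, so it is not an ancestor of 2632df4.

No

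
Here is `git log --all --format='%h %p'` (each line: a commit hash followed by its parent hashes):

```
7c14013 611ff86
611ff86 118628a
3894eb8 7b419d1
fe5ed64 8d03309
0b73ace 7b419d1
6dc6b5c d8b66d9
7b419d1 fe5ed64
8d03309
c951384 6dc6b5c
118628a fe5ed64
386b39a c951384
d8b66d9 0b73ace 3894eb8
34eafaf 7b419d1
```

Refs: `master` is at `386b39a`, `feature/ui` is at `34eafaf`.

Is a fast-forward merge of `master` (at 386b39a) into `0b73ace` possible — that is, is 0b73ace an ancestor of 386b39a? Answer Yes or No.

Yes

A fast-forward from 0b73ace to 386b39a is possible iff 0b73ace is an ancestor of 386b39a.
Ancestors of 386b39a: {0b73ace, 386b39a, 3894eb8, 6dc6b5c, 7b419d1, 8d03309, c951384, d8b66d9, fe5ed64}.
0b73ace is among them, so fast-forward is possible.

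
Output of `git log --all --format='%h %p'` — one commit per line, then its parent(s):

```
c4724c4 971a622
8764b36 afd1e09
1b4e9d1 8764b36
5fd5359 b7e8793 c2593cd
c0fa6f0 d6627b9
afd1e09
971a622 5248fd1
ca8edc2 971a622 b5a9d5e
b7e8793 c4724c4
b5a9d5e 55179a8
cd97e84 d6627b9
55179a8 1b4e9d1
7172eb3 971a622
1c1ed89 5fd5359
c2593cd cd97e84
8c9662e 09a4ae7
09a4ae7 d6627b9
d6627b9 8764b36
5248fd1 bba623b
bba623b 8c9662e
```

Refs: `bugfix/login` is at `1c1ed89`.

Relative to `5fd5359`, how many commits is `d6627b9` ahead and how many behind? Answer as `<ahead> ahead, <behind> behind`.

Reachable from d6627b9: {8764b36, afd1e09, d6627b9}.
Reachable from 5fd5359: {09a4ae7, 5248fd1, 5fd5359, 8764b36, 8c9662e, 971a622, afd1e09, b7e8793, bba623b, c2593cd, c4724c4, cd97e84, d6627b9}.
Only in d6627b9's history (ahead): {} — 0.
Only in 5fd5359's history (behind): {09a4ae7, 5248fd1, 5fd5359, 8c9662e, 971a622, b7e8793, bba623b, c2593cd, c4724c4, cd97e84} — 10.

0 ahead, 10 behind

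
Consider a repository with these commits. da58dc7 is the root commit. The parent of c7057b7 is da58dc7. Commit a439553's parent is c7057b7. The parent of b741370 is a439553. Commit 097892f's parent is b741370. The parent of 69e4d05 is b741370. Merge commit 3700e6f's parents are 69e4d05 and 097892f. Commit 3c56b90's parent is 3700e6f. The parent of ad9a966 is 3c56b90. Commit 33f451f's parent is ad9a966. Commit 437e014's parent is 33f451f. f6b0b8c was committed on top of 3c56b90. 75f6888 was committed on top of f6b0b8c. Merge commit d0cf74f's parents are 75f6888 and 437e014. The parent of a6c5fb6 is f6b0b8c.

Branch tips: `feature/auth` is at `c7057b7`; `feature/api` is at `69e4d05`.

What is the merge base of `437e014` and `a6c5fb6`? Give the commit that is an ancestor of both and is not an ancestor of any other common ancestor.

Ancestors of 437e014: {097892f, 33f451f, 3700e6f, 3c56b90, 437e014, 69e4d05, a439553, ad9a966, b741370, c7057b7, da58dc7}.
Ancestors of a6c5fb6: {097892f, 3700e6f, 3c56b90, 69e4d05, a439553, a6c5fb6, b741370, c7057b7, da58dc7, f6b0b8c}.
Common ancestors: {097892f, 3700e6f, 3c56b90, 69e4d05, a439553, b741370, c7057b7, da58dc7}.
Among these, 3c56b90 is not an ancestor of any other common ancestor — it is the merge base.

3c56b90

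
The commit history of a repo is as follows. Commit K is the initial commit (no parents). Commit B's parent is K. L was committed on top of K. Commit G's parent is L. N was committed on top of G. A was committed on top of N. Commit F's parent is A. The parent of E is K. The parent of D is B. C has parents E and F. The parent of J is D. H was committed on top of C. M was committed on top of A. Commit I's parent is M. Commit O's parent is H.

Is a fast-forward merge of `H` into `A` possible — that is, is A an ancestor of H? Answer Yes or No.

Yes

A fast-forward from A to H is possible iff A is an ancestor of H.
Ancestors of H: {A, C, E, F, G, H, K, L, N}.
A is among them, so fast-forward is possible.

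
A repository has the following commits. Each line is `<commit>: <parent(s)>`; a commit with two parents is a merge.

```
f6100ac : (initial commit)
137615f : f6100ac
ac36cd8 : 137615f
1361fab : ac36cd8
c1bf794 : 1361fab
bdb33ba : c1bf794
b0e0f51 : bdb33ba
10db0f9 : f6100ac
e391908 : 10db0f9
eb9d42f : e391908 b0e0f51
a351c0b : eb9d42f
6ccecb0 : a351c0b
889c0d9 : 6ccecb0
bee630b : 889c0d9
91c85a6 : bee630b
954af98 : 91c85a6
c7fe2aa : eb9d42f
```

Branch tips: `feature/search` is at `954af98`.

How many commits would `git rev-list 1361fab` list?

Walking parent pointers from 1361fab: reachable set = {1361fab, 137615f, ac36cd8, f6100ac}.
That is 4 commits.

4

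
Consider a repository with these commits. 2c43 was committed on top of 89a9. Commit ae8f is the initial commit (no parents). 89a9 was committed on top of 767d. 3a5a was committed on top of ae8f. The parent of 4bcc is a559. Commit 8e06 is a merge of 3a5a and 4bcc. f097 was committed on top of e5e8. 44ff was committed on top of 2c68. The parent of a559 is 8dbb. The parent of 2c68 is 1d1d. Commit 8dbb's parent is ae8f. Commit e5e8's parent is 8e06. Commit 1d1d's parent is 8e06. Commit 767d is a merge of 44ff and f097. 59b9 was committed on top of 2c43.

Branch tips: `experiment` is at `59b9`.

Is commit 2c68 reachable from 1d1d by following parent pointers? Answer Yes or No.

No

Ancestors of 1d1d: {1d1d, 3a5a, 4bcc, 8dbb, 8e06, a559, ae8f}.
2c68 is not in that set, so it is not an ancestor of 1d1d.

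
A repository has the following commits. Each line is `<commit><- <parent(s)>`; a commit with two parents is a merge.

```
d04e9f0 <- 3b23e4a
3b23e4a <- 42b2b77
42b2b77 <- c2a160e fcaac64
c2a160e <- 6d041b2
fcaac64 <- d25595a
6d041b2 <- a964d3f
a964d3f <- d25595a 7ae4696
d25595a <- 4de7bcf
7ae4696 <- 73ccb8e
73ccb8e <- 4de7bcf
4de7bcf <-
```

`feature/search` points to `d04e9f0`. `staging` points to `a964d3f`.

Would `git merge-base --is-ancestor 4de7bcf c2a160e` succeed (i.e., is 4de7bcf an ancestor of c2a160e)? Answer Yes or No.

Yes

Ancestors of c2a160e (commits reachable by following parents): {4de7bcf, 6d041b2, 73ccb8e, 7ae4696, a964d3f, c2a160e, d25595a}.
4de7bcf is in that set, so it is an ancestor of c2a160e.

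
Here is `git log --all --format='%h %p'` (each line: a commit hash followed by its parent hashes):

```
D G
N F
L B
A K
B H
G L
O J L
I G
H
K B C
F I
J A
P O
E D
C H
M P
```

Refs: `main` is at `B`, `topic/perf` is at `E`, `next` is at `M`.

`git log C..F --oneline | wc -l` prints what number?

5

Reachable from F: {B, F, G, H, I, L}.
Reachable from C: {C, H}.
In F's history but not C's: {B, F, G, I, L} — 5 commits.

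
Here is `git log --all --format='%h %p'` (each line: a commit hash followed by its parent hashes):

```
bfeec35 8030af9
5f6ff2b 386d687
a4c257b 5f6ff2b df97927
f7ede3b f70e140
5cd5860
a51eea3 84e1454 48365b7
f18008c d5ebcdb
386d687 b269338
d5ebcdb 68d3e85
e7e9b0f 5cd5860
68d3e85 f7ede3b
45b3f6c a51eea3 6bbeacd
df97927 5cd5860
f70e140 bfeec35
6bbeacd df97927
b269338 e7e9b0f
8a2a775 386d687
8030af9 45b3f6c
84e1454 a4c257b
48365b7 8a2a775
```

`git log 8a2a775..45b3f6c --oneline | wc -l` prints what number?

Reachable from 45b3f6c: {386d687, 45b3f6c, 48365b7, 5cd5860, 5f6ff2b, 6bbeacd, 84e1454, 8a2a775, a4c257b, a51eea3, b269338, df97927, e7e9b0f}.
Reachable from 8a2a775: {386d687, 5cd5860, 8a2a775, b269338, e7e9b0f}.
In 45b3f6c's history but not 8a2a775's: {45b3f6c, 48365b7, 5f6ff2b, 6bbeacd, 84e1454, a4c257b, a51eea3, df97927} — 8 commits.

8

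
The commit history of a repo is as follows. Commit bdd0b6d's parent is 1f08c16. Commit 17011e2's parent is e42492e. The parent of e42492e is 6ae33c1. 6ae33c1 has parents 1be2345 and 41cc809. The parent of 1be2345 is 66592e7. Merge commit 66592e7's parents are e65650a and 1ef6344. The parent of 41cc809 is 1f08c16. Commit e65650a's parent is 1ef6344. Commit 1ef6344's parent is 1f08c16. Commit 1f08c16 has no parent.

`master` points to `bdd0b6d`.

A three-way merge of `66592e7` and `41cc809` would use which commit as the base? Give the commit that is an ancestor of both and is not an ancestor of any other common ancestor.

1f08c16

Ancestors of 66592e7: {1ef6344, 1f08c16, 66592e7, e65650a}.
Ancestors of 41cc809: {1f08c16, 41cc809}.
Common ancestors: {1f08c16}.
The only common ancestor is 1f08c16, so it is the merge base.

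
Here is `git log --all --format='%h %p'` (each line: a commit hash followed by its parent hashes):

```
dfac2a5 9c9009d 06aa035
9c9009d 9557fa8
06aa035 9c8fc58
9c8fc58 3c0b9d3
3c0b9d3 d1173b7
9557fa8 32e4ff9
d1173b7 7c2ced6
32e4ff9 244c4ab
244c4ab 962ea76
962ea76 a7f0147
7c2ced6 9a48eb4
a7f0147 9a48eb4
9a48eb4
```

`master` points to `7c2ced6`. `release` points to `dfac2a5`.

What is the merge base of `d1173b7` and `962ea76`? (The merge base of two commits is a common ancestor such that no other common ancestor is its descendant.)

Ancestors of d1173b7: {7c2ced6, 9a48eb4, d1173b7}.
Ancestors of 962ea76: {962ea76, 9a48eb4, a7f0147}.
Common ancestors: {9a48eb4}.
The only common ancestor is 9a48eb4, so it is the merge base.

9a48eb4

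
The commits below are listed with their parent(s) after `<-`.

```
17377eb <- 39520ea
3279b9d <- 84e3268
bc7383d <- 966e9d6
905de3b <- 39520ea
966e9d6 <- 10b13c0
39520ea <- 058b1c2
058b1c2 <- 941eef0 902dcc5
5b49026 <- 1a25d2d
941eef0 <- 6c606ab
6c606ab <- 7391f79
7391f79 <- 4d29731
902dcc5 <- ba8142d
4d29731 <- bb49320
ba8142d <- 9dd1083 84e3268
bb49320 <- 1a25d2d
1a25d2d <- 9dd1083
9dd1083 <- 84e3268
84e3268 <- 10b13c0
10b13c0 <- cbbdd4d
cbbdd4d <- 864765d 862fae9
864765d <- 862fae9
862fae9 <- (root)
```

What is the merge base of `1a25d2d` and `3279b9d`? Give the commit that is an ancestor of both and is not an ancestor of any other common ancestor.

84e3268

Ancestors of 1a25d2d: {10b13c0, 1a25d2d, 84e3268, 862fae9, 864765d, 9dd1083, cbbdd4d}.
Ancestors of 3279b9d: {10b13c0, 3279b9d, 84e3268, 862fae9, 864765d, cbbdd4d}.
Common ancestors: {10b13c0, 84e3268, 862fae9, 864765d, cbbdd4d}.
Among these, 84e3268 is not an ancestor of any other common ancestor — it is the merge base.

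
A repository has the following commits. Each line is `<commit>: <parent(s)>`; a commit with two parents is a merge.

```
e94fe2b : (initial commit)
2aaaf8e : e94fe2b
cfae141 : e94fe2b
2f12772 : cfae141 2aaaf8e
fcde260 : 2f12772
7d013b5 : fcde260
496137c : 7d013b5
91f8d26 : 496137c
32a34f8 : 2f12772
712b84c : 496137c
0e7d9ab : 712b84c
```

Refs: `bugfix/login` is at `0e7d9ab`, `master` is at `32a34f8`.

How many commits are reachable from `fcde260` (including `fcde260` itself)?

Walking parent pointers from fcde260: reachable set = {2aaaf8e, 2f12772, cfae141, e94fe2b, fcde260}.
That is 5 commits.

5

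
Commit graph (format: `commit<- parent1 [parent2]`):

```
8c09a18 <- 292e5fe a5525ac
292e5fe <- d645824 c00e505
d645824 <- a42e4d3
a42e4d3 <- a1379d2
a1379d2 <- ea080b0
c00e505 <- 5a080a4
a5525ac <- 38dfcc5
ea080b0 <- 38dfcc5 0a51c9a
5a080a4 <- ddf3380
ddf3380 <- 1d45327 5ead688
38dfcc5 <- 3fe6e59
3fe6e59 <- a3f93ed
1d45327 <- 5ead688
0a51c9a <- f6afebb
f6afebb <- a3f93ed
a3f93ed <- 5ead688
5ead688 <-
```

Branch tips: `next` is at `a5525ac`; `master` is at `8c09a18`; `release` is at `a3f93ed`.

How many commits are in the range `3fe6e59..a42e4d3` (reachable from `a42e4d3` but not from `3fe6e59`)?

6

Reachable from a42e4d3: {0a51c9a, 38dfcc5, 3fe6e59, 5ead688, a1379d2, a3f93ed, a42e4d3, ea080b0, f6afebb}.
Reachable from 3fe6e59: {3fe6e59, 5ead688, a3f93ed}.
In a42e4d3's history but not 3fe6e59's: {0a51c9a, 38dfcc5, a1379d2, a42e4d3, ea080b0, f6afebb} — 6 commits.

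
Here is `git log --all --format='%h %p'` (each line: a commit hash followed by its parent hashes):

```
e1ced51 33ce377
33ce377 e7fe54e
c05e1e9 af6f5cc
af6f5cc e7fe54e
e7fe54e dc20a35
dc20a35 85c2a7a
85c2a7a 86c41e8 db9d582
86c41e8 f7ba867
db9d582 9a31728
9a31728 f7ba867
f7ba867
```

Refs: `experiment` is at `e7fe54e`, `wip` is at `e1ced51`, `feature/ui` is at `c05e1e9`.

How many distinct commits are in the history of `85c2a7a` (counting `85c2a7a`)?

Walking parent pointers from 85c2a7a: reachable set = {85c2a7a, 86c41e8, 9a31728, db9d582, f7ba867}.
That is 5 commits.

5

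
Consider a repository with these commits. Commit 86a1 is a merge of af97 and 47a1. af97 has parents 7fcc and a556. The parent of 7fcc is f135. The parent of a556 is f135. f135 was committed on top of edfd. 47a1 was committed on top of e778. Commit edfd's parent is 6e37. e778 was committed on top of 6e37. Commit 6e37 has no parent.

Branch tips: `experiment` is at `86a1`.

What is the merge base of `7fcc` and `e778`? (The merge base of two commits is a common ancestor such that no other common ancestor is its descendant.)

Ancestors of 7fcc: {6e37, 7fcc, edfd, f135}.
Ancestors of e778: {6e37, e778}.
Common ancestors: {6e37}.
The only common ancestor is 6e37, so it is the merge base.

6e37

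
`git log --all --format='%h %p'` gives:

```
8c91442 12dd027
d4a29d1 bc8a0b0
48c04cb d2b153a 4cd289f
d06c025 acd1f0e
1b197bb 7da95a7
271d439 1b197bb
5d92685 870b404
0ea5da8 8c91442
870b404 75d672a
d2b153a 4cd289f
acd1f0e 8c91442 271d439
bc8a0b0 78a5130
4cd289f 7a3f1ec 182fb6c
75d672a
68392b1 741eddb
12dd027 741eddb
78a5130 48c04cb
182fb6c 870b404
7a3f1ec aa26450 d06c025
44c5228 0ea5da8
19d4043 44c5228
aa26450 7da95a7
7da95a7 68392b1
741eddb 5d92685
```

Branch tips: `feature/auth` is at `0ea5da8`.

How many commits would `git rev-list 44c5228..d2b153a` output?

Reachable from d2b153a: {12dd027, 182fb6c, 1b197bb, 271d439, 4cd289f, 5d92685, 68392b1, 741eddb, 75d672a, 7a3f1ec, 7da95a7, 870b404, 8c91442, aa26450, acd1f0e, d06c025, d2b153a}.
Reachable from 44c5228: {0ea5da8, 12dd027, 44c5228, 5d92685, 741eddb, 75d672a, 870b404, 8c91442}.
In d2b153a's history but not 44c5228's: {182fb6c, 1b197bb, 271d439, 4cd289f, 68392b1, 7a3f1ec, 7da95a7, aa26450, acd1f0e, d06c025, d2b153a} — 11 commits.

11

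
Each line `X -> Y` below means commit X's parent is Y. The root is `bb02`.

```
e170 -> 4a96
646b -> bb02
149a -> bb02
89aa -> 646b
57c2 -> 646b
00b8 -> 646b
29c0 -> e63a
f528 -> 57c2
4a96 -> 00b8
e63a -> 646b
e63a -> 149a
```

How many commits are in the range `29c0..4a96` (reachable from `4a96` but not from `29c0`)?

2

Reachable from 4a96: {00b8, 4a96, 646b, bb02}.
Reachable from 29c0: {149a, 29c0, 646b, bb02, e63a}.
In 4a96's history but not 29c0's: {00b8, 4a96} — 2 commits.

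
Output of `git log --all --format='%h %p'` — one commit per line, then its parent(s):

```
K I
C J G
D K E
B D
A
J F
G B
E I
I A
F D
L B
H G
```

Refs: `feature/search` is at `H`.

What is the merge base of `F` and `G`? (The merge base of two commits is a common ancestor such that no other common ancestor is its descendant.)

Ancestors of F: {A, D, E, F, I, K}.
Ancestors of G: {A, B, D, E, G, I, K}.
Common ancestors: {A, D, E, I, K}.
Among these, D is not an ancestor of any other common ancestor — it is the merge base.

D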